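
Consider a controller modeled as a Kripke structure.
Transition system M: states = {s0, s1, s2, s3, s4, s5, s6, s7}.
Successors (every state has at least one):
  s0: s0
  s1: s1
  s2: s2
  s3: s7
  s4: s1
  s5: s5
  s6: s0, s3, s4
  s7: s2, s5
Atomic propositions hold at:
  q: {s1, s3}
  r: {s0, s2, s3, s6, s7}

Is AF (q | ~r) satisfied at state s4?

Sat(~r) = {s1, s4, s5}
Sat(q | ~r) = {s1, s3, s4, s5}
AF (q | ~r): least fixpoint, start Z0 = {s1, s3, s4, s5}, add states with every successor in Z. Already a fixed point.
Sat(AF (q | ~r)) = {s1, s3, s4, s5}
s4 ∈ Sat(AF (q | ~r)) = {s1, s3, s4, s5}, so the formula holds at s4.

Yes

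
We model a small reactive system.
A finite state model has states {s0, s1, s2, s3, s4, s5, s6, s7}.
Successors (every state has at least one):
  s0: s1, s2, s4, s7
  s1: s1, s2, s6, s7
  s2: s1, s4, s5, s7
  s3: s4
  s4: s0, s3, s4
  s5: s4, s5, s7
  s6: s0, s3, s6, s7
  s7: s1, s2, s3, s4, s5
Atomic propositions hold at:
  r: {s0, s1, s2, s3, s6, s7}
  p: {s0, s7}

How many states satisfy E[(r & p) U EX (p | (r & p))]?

Sat(r & p) = {s0, s7}
Sat(p | (r & p)) = {s0, s7}
Sat(EX (p | (r & p))) = {s : some successor in {s0, s7}} = {s0, s1, s2, s4, s5, s6}
E[(r & p) U EX (p | (r & p))]: least fixpoint, start Z0 = Sat(EX (p | (r & p))) = {s0, s1, s2, s4, s5, s6}, add states in Sat(r & p) with some successor in Z. Z1 = {s0, s1, s2, s4, s5, s6, s7}; fixed.
Sat(E[(r & p) U EX (p | (r & p))]) = {s0, s1, s2, s4, s5, s6, s7}
|Sat(E[(r & p) U EX (p | (r & p))])| = |{s0, s1, s2, s4, s5, s6, s7}| = 7.

7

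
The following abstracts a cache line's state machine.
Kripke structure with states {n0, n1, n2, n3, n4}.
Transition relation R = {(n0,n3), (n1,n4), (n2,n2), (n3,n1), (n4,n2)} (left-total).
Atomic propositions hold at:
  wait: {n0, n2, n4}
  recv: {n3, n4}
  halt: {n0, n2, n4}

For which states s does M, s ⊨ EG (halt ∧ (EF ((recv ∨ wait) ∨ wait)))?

{n2, n4}

Sat(recv ∨ wait) = {n0, n2, n3, n4}
Sat((recv ∨ wait) ∨ wait) = {n0, n2, n3, n4}
EF ((recv ∨ wait) ∨ wait): least fixpoint, start Z0 = {n0, n2, n3, n4}, add states with some successor in Z. Z1 = {n0, n1, n2, n3, n4}; fixed.
Sat(EF ((recv ∨ wait) ∨ wait)) = {n0, n1, n2, n3, n4}
Sat(halt ∧ (EF ((recv ∨ wait) ∨ wait))) = {n0, n2, n4}
EG (halt ∧ (EF ((recv ∨ wait) ∨ wait))): greatest fixpoint, start Z0 = {n0, n2, n4}, keep only states in Sat with some successor in Z. Z1 = {n2, n4}; fixed.
Sat(EG (halt ∧ (EF ((recv ∨ wait) ∨ wait)))) = {n2, n4}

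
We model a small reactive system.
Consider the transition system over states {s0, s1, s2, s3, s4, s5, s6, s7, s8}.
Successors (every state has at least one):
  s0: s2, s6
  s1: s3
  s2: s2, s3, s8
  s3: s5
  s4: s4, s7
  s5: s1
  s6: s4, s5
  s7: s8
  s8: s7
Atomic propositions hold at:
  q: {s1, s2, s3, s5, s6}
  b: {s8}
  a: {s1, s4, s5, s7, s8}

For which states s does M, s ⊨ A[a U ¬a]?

Sat(¬a) = {s0, s2, s3, s6}
A[a U ¬a]: least fixpoint, start Z0 = Sat(¬a) = {s0, s2, s3, s6}, add states in Sat(a) with every successor in Z. Z1 = {s0, s1, s2, s3, s6}; Z2 = {s0, s1, s2, s3, s5, s6}; fixed.
Sat(A[a U ¬a]) = {s0, s1, s2, s3, s5, s6}

{s0, s1, s2, s3, s5, s6}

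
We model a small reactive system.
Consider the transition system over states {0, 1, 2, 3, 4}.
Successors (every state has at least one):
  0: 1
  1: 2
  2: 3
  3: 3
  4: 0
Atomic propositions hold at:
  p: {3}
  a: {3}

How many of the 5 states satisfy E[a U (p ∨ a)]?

Sat(p ∨ a) = {3}
E[a U (p ∨ a)]: least fixpoint, start Z0 = Sat((p ∨ a)) = {3}, add states in Sat(a) with some successor in Z. Already a fixed point.
Sat(E[a U (p ∨ a)]) = {3}
|Sat(E[a U (p ∨ a)])| = |{3}| = 1.

1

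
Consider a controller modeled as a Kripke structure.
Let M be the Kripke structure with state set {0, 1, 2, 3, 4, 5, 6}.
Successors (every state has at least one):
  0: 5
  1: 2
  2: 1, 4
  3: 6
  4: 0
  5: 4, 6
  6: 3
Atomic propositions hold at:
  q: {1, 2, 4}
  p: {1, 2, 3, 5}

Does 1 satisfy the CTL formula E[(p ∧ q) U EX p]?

Yes

Sat(p ∧ q) = {1, 2}
Sat(EX p) = {s : some successor in {1, 2, 3, 5}} = {0, 1, 2, 6}
E[(p ∧ q) U EX p]: least fixpoint, start Z0 = Sat(EX p) = {0, 1, 2, 6}, add states in Sat(p ∧ q) with some successor in Z. Already a fixed point.
Sat(E[(p ∧ q) U EX p]) = {0, 1, 2, 6}
1 ∈ Sat(E[(p ∧ q) U EX p]) = {0, 1, 2, 6}, so the formula holds at 1.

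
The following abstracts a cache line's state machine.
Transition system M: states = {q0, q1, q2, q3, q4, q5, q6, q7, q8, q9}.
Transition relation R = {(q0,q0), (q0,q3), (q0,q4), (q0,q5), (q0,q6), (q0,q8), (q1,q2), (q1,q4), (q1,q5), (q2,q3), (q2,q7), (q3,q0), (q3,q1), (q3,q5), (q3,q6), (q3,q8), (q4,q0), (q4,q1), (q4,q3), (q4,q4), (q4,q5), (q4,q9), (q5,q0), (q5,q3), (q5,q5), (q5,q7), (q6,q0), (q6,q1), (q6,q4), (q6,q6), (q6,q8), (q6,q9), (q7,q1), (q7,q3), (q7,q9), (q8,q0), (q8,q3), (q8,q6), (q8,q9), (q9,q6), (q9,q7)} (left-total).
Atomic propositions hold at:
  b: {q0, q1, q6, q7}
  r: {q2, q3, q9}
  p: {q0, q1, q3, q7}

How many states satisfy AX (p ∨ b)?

2

Sat(p ∨ b) = {q0, q1, q3, q6, q7}
Sat(AX (p ∨ b)) = {s : every successor in {q0, q1, q3, q6, q7}} = {q2, q9}
|Sat(AX (p ∨ b))| = |{q2, q9}| = 2.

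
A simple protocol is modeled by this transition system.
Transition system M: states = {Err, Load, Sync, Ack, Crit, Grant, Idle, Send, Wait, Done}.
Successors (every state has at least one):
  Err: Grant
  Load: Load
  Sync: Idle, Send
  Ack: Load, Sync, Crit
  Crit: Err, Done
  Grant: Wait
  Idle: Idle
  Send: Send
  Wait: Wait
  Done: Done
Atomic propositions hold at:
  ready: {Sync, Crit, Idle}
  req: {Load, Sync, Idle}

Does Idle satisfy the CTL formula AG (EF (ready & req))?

Yes

Sat(ready & req) = {Sync, Idle}
EF (ready & req): least fixpoint, start Z0 = {Sync, Idle}, add states with some successor in Z. Z1 = {Sync, Ack, Idle}; fixed.
Sat(EF (ready & req)) = {Sync, Ack, Idle}
AG (EF (ready & req)): greatest fixpoint, start Z0 = {Sync, Ack, Idle}, keep only states in Sat with every successor in Z. Z1 = {Idle}; fixed.
Sat(AG (EF (ready & req))) = {Idle}
Idle ∈ Sat(AG (EF (ready & req))) = {Idle}, so the formula holds at Idle.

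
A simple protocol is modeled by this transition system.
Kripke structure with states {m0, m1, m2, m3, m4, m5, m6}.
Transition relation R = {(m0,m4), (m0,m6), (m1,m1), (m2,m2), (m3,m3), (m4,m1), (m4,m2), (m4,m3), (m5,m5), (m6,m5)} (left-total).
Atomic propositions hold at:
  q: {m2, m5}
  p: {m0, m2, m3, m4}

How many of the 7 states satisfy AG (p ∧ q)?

1

Sat(p ∧ q) = {m2}
AG (p ∧ q): greatest fixpoint, start Z0 = {m2}, keep only states in Sat with every successor in Z. Already a fixed point.
Sat(AG (p ∧ q)) = {m2}
|Sat(AG (p ∧ q))| = |{m2}| = 1.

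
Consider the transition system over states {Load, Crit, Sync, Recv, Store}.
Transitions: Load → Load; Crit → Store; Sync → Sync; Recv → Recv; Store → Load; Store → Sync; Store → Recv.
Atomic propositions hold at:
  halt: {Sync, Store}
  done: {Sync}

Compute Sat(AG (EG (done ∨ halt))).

{Sync}

Sat(done ∨ halt) = {Sync, Store}
EG (done ∨ halt): greatest fixpoint, start Z0 = {Sync, Store}, keep only states in Sat with some successor in Z. Already a fixed point.
Sat(EG (done ∨ halt)) = {Sync, Store}
AG (EG (done ∨ halt)): greatest fixpoint, start Z0 = {Sync, Store}, keep only states in Sat with every successor in Z. Z1 = {Sync}; fixed.
Sat(AG (EG (done ∨ halt))) = {Sync}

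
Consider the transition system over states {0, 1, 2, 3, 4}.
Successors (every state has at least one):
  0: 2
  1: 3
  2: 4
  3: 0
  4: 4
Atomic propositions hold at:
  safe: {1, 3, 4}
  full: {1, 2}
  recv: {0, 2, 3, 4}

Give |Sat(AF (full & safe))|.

Sat(full & safe) = {1}
AF (full & safe): least fixpoint, start Z0 = {1}, add states with every successor in Z. Already a fixed point.
Sat(AF (full & safe)) = {1}
|Sat(AF (full & safe))| = |{1}| = 1.

1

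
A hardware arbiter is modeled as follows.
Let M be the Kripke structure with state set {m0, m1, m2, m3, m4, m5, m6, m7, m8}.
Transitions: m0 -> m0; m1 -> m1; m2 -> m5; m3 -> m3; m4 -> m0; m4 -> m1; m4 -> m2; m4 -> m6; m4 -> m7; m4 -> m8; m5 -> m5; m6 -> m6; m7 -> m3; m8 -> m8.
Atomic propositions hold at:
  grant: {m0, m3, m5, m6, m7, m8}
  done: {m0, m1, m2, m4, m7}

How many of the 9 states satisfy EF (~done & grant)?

Sat(~done) = {m3, m5, m6, m8}
Sat(~done & grant) = {m3, m5, m6, m8}
EF (~done & grant): least fixpoint, start Z0 = {m3, m5, m6, m8}, add states with some successor in Z. Z1 = {m2, m3, m4, m5, m6, m7, m8}; fixed.
Sat(EF (~done & grant)) = {m2, m3, m4, m5, m6, m7, m8}
|Sat(EF (~done & grant))| = |{m2, m3, m4, m5, m6, m7, m8}| = 7.

7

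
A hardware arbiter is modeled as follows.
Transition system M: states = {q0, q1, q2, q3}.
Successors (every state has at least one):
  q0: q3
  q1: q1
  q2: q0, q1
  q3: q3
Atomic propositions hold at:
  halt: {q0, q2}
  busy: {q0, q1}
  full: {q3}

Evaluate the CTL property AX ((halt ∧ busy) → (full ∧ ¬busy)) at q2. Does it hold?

Sat(halt ∧ busy) = {q0}
Sat(¬busy) = {q2, q3}
Sat(full ∧ ¬busy) = {q3}
Sat((halt ∧ busy) → (full ∧ ¬busy)) = {q1, q2, q3}
Sat(AX ((halt ∧ busy) → (full ∧ ¬busy))) = {s : every successor in {q1, q2, q3}} = {q0, q1, q3}
q2 ∉ Sat(AX ((halt ∧ busy) → (full ∧ ¬busy))) = {q0, q1, q3}, so the formula does not hold at q2.

No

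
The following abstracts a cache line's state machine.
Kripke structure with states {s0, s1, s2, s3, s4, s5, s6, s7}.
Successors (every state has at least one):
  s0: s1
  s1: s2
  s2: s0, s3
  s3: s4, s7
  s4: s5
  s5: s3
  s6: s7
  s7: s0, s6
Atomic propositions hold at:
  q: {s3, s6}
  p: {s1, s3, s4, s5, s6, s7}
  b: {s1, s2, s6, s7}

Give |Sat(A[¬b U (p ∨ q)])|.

7

Sat(¬b) = {s0, s3, s4, s5}
Sat(p ∨ q) = {s1, s3, s4, s5, s6, s7}
A[¬b U (p ∨ q)]: least fixpoint, start Z0 = Sat((p ∨ q)) = {s1, s3, s4, s5, s6, s7}, add states in Sat(¬b) with every successor in Z. Z1 = {s0, s1, s3, s4, s5, s6, s7}; fixed.
Sat(A[¬b U (p ∨ q)]) = {s0, s1, s3, s4, s5, s6, s7}
|Sat(A[¬b U (p ∨ q)])| = |{s0, s1, s3, s4, s5, s6, s7}| = 7.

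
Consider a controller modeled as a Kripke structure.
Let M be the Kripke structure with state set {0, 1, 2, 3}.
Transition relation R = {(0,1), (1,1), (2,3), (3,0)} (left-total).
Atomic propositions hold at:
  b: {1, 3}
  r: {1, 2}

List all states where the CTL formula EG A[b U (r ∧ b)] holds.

Sat(r ∧ b) = {1}
A[b U (r ∧ b)]: least fixpoint, start Z0 = Sat((r ∧ b)) = {1}, add states in Sat(b) with every successor in Z. Already a fixed point.
Sat(A[b U (r ∧ b)]) = {1}
EG A[b U (r ∧ b)]: greatest fixpoint, start Z0 = {1}, keep only states in Sat with some successor in Z. Already a fixed point.
Sat(EG A[b U (r ∧ b)]) = {1}

{1}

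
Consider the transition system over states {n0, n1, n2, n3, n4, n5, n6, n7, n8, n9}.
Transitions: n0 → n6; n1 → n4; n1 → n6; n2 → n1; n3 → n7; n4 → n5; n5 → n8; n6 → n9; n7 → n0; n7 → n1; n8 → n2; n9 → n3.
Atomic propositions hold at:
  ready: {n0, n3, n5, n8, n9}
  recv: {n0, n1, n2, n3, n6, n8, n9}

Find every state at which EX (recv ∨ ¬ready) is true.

Sat(¬ready) = {n1, n2, n4, n6, n7}
Sat(recv ∨ ¬ready) = {n0, n1, n2, n3, n4, n6, n7, n8, n9}
Sat(EX (recv ∨ ¬ready)) = {s : some successor in {n0, n1, n2, n3, n4, n6, n7, n8, n9}} = {n0, n1, n2, n3, n5, n6, n7, n8, n9}

{n0, n1, n2, n3, n5, n6, n7, n8, n9}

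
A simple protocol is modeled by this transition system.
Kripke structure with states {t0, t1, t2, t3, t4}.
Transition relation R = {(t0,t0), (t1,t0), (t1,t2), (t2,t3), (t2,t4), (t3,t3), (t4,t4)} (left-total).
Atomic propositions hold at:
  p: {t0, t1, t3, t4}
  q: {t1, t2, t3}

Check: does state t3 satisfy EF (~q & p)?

Sat(~q) = {t0, t4}
Sat(~q & p) = {t0, t4}
EF (~q & p): least fixpoint, start Z0 = {t0, t4}, add states with some successor in Z. Z1 = {t0, t1, t2, t4}; fixed.
Sat(EF (~q & p)) = {t0, t1, t2, t4}
t3 ∉ Sat(EF (~q & p)) = {t0, t1, t2, t4}, so the formula does not hold at t3.

No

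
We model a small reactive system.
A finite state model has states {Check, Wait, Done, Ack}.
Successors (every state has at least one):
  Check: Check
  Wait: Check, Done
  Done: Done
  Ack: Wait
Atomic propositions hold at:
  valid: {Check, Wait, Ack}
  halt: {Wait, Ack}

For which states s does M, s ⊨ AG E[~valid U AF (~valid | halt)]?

Sat(~valid) = {Done}
Sat(~valid | halt) = {Wait, Done, Ack}
AF (~valid | halt): least fixpoint, start Z0 = {Wait, Done, Ack}, add states with every successor in Z. Already a fixed point.
Sat(AF (~valid | halt)) = {Wait, Done, Ack}
E[~valid U AF (~valid | halt)]: least fixpoint, start Z0 = Sat(AF (~valid | halt)) = {Wait, Done, Ack}, add states in Sat(~valid) with some successor in Z. Already a fixed point.
Sat(E[~valid U AF (~valid | halt)]) = {Wait, Done, Ack}
AG E[~valid U AF (~valid | halt)]: greatest fixpoint, start Z0 = {Wait, Done, Ack}, keep only states in Sat with every successor in Z. Z1 = {Done, Ack}; Z2 = {Done}; fixed.
Sat(AG E[~valid U AF (~valid | halt)]) = {Done}

{Done}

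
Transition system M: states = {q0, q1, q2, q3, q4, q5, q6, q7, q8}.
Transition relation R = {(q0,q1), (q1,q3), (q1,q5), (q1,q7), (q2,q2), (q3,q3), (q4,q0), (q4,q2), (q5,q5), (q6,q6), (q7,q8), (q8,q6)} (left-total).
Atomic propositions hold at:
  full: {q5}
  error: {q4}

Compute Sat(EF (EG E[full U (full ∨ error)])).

Sat(full ∨ error) = {q4, q5}
E[full U (full ∨ error)]: least fixpoint, start Z0 = Sat((full ∨ error)) = {q4, q5}, add states in Sat(full) with some successor in Z. Already a fixed point.
Sat(E[full U (full ∨ error)]) = {q4, q5}
EG E[full U (full ∨ error)]: greatest fixpoint, start Z0 = {q4, q5}, keep only states in Sat with some successor in Z. Z1 = {q5}; fixed.
Sat(EG E[full U (full ∨ error)]) = {q5}
EF (EG E[full U (full ∨ error)]): least fixpoint, start Z0 = {q5}, add states with some successor in Z. Z1 = {q1, q5}; Z2 = {q0, q1, q5}; Z3 = {q0, q1, q4, q5}; fixed.
Sat(EF (EG E[full U (full ∨ error)])) = {q0, q1, q4, q5}

{q0, q1, q4, q5}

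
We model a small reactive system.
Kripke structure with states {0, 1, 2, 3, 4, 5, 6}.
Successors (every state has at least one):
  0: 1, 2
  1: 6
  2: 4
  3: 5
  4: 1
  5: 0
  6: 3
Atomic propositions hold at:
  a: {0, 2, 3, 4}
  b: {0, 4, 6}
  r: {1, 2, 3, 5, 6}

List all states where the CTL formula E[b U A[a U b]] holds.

{0, 2, 4, 6}

A[a U b]: least fixpoint, start Z0 = Sat(b) = {0, 4, 6}, add states in Sat(a) with every successor in Z. Z1 = {0, 2, 4, 6}; fixed.
Sat(A[a U b]) = {0, 2, 4, 6}
E[b U A[a U b]]: least fixpoint, start Z0 = Sat(A[a U b]) = {0, 2, 4, 6}, add states in Sat(b) with some successor in Z. Already a fixed point.
Sat(E[b U A[a U b]]) = {0, 2, 4, 6}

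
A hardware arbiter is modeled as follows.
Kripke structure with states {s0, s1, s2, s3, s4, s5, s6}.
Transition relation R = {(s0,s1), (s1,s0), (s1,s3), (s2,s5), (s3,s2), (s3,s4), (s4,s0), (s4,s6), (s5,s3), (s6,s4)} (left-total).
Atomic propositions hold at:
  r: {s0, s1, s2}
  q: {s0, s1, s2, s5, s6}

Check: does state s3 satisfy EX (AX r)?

Sat(AX r) = {s : every successor in {s0, s1, s2}} = {s0}
Sat(EX (AX r)) = {s : some successor in {s0}} = {s1, s4}
s3 ∉ Sat(EX (AX r)) = {s1, s4}, so the formula does not hold at s3.

No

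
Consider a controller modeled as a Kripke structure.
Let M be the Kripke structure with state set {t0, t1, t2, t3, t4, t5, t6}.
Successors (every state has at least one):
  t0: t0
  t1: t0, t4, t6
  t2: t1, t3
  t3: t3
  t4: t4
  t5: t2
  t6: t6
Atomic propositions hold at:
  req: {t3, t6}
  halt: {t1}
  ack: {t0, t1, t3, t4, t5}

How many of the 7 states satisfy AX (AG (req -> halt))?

2

Sat(req -> halt) = {t0, t1, t2, t4, t5}
AG (req -> halt): greatest fixpoint, start Z0 = {t0, t1, t2, t4, t5}, keep only states in Sat with every successor in Z. Z1 = {t0, t4, t5}; Z2 = {t0, t4}; fixed.
Sat(AG (req -> halt)) = {t0, t4}
Sat(AX (AG (req -> halt))) = {s : every successor in {t0, t4}} = {t0, t4}
|Sat(AX (AG (req -> halt)))| = |{t0, t4}| = 2.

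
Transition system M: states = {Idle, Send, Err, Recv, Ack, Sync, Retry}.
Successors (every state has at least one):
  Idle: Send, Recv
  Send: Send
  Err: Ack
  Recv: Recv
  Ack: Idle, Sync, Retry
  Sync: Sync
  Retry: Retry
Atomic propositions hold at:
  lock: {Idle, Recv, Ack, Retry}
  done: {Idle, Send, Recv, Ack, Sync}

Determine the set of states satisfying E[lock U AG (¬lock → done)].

{Idle, Send, Recv, Ack, Sync, Retry}

Sat(¬lock) = {Send, Err, Sync}
Sat(¬lock → done) = {Idle, Send, Recv, Ack, Sync, Retry}
AG (¬lock → done): greatest fixpoint, start Z0 = {Idle, Send, Recv, Ack, Sync, Retry}, keep only states in Sat with every successor in Z. Already a fixed point.
Sat(AG (¬lock → done)) = {Idle, Send, Recv, Ack, Sync, Retry}
E[lock U AG (¬lock → done)]: least fixpoint, start Z0 = Sat(AG (¬lock → done)) = {Idle, Send, Recv, Ack, Sync, Retry}, add states in Sat(lock) with some successor in Z. Already a fixed point.
Sat(E[lock U AG (¬lock → done)]) = {Idle, Send, Recv, Ack, Sync, Retry}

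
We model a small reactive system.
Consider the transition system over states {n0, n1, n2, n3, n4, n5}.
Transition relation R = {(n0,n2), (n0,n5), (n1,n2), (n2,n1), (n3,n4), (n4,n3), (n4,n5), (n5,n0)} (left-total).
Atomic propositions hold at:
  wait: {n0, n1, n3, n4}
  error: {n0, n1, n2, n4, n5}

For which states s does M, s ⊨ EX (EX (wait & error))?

{n0, n1, n4}

Sat(wait & error) = {n0, n1, n4}
Sat(EX (wait & error)) = {s : some successor in {n0, n1, n4}} = {n2, n3, n5}
Sat(EX (EX (wait & error))) = {s : some successor in {n2, n3, n5}} = {n0, n1, n4}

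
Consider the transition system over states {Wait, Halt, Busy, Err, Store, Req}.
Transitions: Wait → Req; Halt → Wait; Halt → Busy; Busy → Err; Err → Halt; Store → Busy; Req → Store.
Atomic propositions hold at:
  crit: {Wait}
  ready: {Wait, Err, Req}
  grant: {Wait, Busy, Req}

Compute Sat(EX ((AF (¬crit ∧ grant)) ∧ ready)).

Sat(¬crit) = {Halt, Busy, Err, Store, Req}
Sat(¬crit ∧ grant) = {Busy, Req}
AF (¬crit ∧ grant): least fixpoint, start Z0 = {Busy, Req}, add states with every successor in Z. Z1 = {Wait, Busy, Store, Req}; Z2 = {Wait, Halt, Busy, Store, Req}; Z3 = {Wait, Halt, Busy, Err, Store, Req}; fixed.
Sat(AF (¬crit ∧ grant)) = {Wait, Halt, Busy, Err, Store, Req}
Sat((AF (¬crit ∧ grant)) ∧ ready) = {Wait, Err, Req}
Sat(EX ((AF (¬crit ∧ grant)) ∧ ready)) = {s : some successor in {Wait, Err, Req}} = {Wait, Halt, Busy}

{Wait, Halt, Busy}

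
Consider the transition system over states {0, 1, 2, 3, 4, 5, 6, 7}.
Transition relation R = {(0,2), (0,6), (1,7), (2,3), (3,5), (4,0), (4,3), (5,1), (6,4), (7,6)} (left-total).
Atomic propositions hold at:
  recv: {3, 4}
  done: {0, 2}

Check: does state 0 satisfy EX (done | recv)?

Sat(done | recv) = {0, 2, 3, 4}
Sat(EX (done | recv)) = {s : some successor in {0, 2, 3, 4}} = {0, 2, 4, 6}
0 ∈ Sat(EX (done | recv)) = {0, 2, 4, 6}, so the formula holds at 0.

Yes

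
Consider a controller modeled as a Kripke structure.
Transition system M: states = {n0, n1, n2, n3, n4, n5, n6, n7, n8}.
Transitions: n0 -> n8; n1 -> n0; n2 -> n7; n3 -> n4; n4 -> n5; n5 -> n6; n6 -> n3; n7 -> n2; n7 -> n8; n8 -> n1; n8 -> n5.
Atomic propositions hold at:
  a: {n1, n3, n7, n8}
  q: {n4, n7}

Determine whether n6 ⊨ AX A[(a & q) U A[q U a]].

Yes

Sat(a & q) = {n7}
A[q U a]: least fixpoint, start Z0 = Sat(a) = {n1, n3, n7, n8}, add states in Sat(q) with every successor in Z. Already a fixed point.
Sat(A[q U a]) = {n1, n3, n7, n8}
A[(a & q) U A[q U a]]: least fixpoint, start Z0 = Sat(A[q U a]) = {n1, n3, n7, n8}, add states in Sat(a & q) with every successor in Z. Already a fixed point.
Sat(A[(a & q) U A[q U a]]) = {n1, n3, n7, n8}
Sat(AX A[(a & q) U A[q U a]]) = {s : every successor in {n1, n3, n7, n8}} = {n0, n2, n6}
n6 ∈ Sat(AX A[(a & q) U A[q U a]]) = {n0, n2, n6}, so the formula holds at n6.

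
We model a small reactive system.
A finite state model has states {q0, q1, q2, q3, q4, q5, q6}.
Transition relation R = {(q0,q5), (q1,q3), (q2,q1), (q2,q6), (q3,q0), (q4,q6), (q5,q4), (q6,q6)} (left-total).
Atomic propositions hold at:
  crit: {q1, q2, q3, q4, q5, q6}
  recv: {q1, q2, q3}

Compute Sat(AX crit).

Sat(AX crit) = {s : every successor in {q1, q2, q3, q4, q5, q6}} = {q0, q1, q2, q4, q5, q6}

{q0, q1, q2, q4, q5, q6}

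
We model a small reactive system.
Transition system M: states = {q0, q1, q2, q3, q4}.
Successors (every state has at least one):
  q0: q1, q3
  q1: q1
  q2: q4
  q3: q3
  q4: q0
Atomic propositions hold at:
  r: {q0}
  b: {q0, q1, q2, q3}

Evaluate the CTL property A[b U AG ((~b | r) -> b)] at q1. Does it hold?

Sat(~b) = {q4}
Sat(~b | r) = {q0, q4}
Sat((~b | r) -> b) = {q0, q1, q2, q3}
AG ((~b | r) -> b): greatest fixpoint, start Z0 = {q0, q1, q2, q3}, keep only states in Sat with every successor in Z. Z1 = {q0, q1, q3}; fixed.
Sat(AG ((~b | r) -> b)) = {q0, q1, q3}
A[b U AG ((~b | r) -> b)]: least fixpoint, start Z0 = Sat(AG ((~b | r) -> b)) = {q0, q1, q3}, add states in Sat(b) with every successor in Z. Already a fixed point.
Sat(A[b U AG ((~b | r) -> b)]) = {q0, q1, q3}
q1 ∈ Sat(A[b U AG ((~b | r) -> b)]) = {q0, q1, q3}, so the formula holds at q1.

Yes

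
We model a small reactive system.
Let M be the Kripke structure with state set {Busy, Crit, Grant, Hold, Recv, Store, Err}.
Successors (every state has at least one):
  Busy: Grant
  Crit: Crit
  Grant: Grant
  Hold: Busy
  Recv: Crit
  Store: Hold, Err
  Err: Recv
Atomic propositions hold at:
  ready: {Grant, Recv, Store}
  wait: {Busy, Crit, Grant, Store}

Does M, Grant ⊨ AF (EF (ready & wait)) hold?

Yes

Sat(ready & wait) = {Grant, Store}
EF (ready & wait): least fixpoint, start Z0 = {Grant, Store}, add states with some successor in Z. Z1 = {Busy, Grant, Store}; Z2 = {Busy, Grant, Hold, Store}; fixed.
Sat(EF (ready & wait)) = {Busy, Grant, Hold, Store}
AF (EF (ready & wait)): least fixpoint, start Z0 = {Busy, Grant, Hold, Store}, add states with every successor in Z. Already a fixed point.
Sat(AF (EF (ready & wait))) = {Busy, Grant, Hold, Store}
Grant ∈ Sat(AF (EF (ready & wait))) = {Busy, Grant, Hold, Store}, so the formula holds at Grant.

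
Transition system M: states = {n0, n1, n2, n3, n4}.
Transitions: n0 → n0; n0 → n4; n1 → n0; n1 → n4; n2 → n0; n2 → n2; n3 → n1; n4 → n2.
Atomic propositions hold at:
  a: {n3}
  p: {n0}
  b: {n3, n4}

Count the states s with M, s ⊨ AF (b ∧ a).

Sat(b ∧ a) = {n3}
AF (b ∧ a): least fixpoint, start Z0 = {n3}, add states with every successor in Z. Already a fixed point.
Sat(AF (b ∧ a)) = {n3}
|Sat(AF (b ∧ a))| = |{n3}| = 1.

1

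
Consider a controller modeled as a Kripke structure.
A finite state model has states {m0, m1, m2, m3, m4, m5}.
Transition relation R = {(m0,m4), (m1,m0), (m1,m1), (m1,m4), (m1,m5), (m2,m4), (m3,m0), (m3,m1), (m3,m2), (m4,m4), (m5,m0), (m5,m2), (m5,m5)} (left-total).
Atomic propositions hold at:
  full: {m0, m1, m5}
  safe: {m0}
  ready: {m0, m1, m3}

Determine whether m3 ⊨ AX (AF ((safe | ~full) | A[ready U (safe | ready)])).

Yes

Sat(~full) = {m2, m3, m4}
Sat(safe | ~full) = {m0, m2, m3, m4}
Sat(safe | ready) = {m0, m1, m3}
A[ready U (safe | ready)]: least fixpoint, start Z0 = Sat((safe | ready)) = {m0, m1, m3}, add states in Sat(ready) with every successor in Z. Already a fixed point.
Sat(A[ready U (safe | ready)]) = {m0, m1, m3}
Sat((safe | ~full) | A[ready U (safe | ready)]) = {m0, m1, m2, m3, m4}
AF ((safe | ~full) | A[ready U (safe | ready)]): least fixpoint, start Z0 = {m0, m1, m2, m3, m4}, add states with every successor in Z. Already a fixed point.
Sat(AF ((safe | ~full) | A[ready U (safe | ready)])) = {m0, m1, m2, m3, m4}
Sat(AX (AF ((safe | ~full) | A[ready U (safe | ready)]))) = {s : every successor in {m0, m1, m2, m3, m4}} = {m0, m2, m3, m4}
m3 ∈ Sat(AX (AF ((safe | ~full) | A[ready U (safe | ready)]))) = {m0, m2, m3, m4}, so the formula holds at m3.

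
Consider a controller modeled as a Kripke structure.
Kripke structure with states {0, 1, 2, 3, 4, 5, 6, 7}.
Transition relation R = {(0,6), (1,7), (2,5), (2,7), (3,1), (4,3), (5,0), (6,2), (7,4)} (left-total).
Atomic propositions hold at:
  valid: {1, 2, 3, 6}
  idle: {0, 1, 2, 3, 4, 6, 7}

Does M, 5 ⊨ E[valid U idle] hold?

No

E[valid U idle]: least fixpoint, start Z0 = Sat(idle) = {0, 1, 2, 3, 4, 6, 7}, add states in Sat(valid) with some successor in Z. Already a fixed point.
Sat(E[valid U idle]) = {0, 1, 2, 3, 4, 6, 7}
5 ∉ Sat(E[valid U idle]) = {0, 1, 2, 3, 4, 6, 7}, so the formula does not hold at 5.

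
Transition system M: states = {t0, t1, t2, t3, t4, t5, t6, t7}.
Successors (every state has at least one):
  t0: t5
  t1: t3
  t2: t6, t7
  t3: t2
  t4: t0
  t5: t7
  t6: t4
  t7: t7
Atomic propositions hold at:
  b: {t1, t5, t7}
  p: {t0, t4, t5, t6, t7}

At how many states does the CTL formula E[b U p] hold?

5

E[b U p]: least fixpoint, start Z0 = Sat(p) = {t0, t4, t5, t6, t7}, add states in Sat(b) with some successor in Z. Already a fixed point.
Sat(E[b U p]) = {t0, t4, t5, t6, t7}
|Sat(E[b U p])| = |{t0, t4, t5, t6, t7}| = 5.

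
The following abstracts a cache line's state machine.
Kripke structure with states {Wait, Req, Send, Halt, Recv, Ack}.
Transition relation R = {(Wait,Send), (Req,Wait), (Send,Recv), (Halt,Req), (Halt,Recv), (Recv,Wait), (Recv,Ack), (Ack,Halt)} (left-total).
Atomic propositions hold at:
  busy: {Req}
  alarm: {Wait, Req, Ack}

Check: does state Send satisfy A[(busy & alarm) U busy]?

No

Sat(busy & alarm) = {Req}
A[(busy & alarm) U busy]: least fixpoint, start Z0 = Sat(busy) = {Req}, add states in Sat(busy & alarm) with every successor in Z. Already a fixed point.
Sat(A[(busy & alarm) U busy]) = {Req}
Send ∉ Sat(A[(busy & alarm) U busy]) = {Req}, so the formula does not hold at Send.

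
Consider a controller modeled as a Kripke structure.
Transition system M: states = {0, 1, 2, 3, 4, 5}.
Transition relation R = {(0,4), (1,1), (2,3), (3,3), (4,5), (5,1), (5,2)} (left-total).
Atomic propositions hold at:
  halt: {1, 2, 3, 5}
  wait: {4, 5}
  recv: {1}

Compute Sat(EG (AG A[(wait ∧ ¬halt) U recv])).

{1}

Sat(¬halt) = {0, 4}
Sat(wait ∧ ¬halt) = {4}
A[(wait ∧ ¬halt) U recv]: least fixpoint, start Z0 = Sat(recv) = {1}, add states in Sat(wait ∧ ¬halt) with every successor in Z. Already a fixed point.
Sat(A[(wait ∧ ¬halt) U recv]) = {1}
AG A[(wait ∧ ¬halt) U recv]: greatest fixpoint, start Z0 = {1}, keep only states in Sat with every successor in Z. Already a fixed point.
Sat(AG A[(wait ∧ ¬halt) U recv]) = {1}
EG (AG A[(wait ∧ ¬halt) U recv]): greatest fixpoint, start Z0 = {1}, keep only states in Sat with some successor in Z. Already a fixed point.
Sat(EG (AG A[(wait ∧ ¬halt) U recv])) = {1}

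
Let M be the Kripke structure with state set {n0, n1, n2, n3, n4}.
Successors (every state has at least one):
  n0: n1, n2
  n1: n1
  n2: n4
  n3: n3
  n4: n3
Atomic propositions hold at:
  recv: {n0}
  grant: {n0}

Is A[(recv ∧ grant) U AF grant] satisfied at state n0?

Yes

Sat(recv ∧ grant) = {n0}
AF grant: least fixpoint, start Z0 = {n0}, add states with every successor in Z. Already a fixed point.
Sat(AF grant) = {n0}
A[(recv ∧ grant) U AF grant]: least fixpoint, start Z0 = Sat(AF grant) = {n0}, add states in Sat(recv ∧ grant) with every successor in Z. Already a fixed point.
Sat(A[(recv ∧ grant) U AF grant]) = {n0}
n0 ∈ Sat(A[(recv ∧ grant) U AF grant]) = {n0}, so the formula holds at n0.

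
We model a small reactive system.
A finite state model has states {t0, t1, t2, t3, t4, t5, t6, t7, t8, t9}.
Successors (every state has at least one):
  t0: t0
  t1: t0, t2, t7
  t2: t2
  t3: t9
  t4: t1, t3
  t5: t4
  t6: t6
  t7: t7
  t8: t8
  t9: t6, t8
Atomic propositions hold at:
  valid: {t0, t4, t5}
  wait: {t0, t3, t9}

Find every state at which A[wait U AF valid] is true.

AF valid: least fixpoint, start Z0 = {t0, t4, t5}, add states with every successor in Z. Already a fixed point.
Sat(AF valid) = {t0, t4, t5}
A[wait U AF valid]: least fixpoint, start Z0 = Sat(AF valid) = {t0, t4, t5}, add states in Sat(wait) with every successor in Z. Already a fixed point.
Sat(A[wait U AF valid]) = {t0, t4, t5}

{t0, t4, t5}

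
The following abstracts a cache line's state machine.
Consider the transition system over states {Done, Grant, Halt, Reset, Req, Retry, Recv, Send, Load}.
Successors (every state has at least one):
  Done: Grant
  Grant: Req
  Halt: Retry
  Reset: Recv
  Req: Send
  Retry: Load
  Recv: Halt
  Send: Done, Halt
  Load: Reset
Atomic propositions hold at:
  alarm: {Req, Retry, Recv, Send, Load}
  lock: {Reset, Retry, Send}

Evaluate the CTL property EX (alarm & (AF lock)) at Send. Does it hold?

AF lock: least fixpoint, start Z0 = {Reset, Retry, Send}, add states with every successor in Z. Z1 = {Halt, Reset, Req, Retry, Send, Load}; Z2 = {Grant, Halt, Reset, Req, Retry, Recv, Send, Load}; Z3 = {Done, Grant, Halt, Reset, Req, Retry, Recv, Send, Load}; fixed.
Sat(AF lock) = {Done, Grant, Halt, Reset, Req, Retry, Recv, Send, Load}
Sat(alarm & (AF lock)) = {Req, Retry, Recv, Send, Load}
Sat(EX (alarm & (AF lock))) = {s : some successor in {Req, Retry, Recv, Send, Load}} = {Grant, Halt, Reset, Req, Retry}
Send ∉ Sat(EX (alarm & (AF lock))) = {Grant, Halt, Reset, Req, Retry}, so the formula does not hold at Send.

No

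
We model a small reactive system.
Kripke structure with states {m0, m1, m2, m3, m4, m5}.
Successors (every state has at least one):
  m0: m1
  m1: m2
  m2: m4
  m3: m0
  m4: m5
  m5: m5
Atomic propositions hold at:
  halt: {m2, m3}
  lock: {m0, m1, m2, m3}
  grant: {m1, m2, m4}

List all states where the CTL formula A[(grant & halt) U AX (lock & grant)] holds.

Sat(grant & halt) = {m2}
Sat(lock & grant) = {m1, m2}
Sat(AX (lock & grant)) = {s : every successor in {m1, m2}} = {m0, m1}
A[(grant & halt) U AX (lock & grant)]: least fixpoint, start Z0 = Sat(AX (lock & grant)) = {m0, m1}, add states in Sat(grant & halt) with every successor in Z. Already a fixed point.
Sat(A[(grant & halt) U AX (lock & grant)]) = {m0, m1}

{m0, m1}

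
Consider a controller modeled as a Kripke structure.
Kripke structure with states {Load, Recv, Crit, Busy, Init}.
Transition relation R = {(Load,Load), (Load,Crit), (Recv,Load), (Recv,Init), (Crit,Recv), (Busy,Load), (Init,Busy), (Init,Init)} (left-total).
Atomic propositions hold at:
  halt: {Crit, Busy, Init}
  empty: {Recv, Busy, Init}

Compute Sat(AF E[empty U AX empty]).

{Recv, Crit, Init}

Sat(AX empty) = {s : every successor in {Recv, Busy, Init}} = {Crit, Init}
E[empty U AX empty]: least fixpoint, start Z0 = Sat(AX empty) = {Crit, Init}, add states in Sat(empty) with some successor in Z. Z1 = {Recv, Crit, Init}; fixed.
Sat(E[empty U AX empty]) = {Recv, Crit, Init}
AF E[empty U AX empty]: least fixpoint, start Z0 = {Recv, Crit, Init}, add states with every successor in Z. Already a fixed point.
Sat(AF E[empty U AX empty]) = {Recv, Crit, Init}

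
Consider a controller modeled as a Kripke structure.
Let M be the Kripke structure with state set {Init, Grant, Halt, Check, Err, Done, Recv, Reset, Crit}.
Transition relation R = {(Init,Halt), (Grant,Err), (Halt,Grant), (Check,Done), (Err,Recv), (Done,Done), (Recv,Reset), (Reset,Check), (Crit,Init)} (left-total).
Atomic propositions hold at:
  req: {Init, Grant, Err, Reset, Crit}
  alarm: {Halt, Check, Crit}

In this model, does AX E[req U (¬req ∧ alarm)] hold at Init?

Sat(¬req) = {Halt, Check, Done, Recv}
Sat(¬req ∧ alarm) = {Halt, Check}
E[req U (¬req ∧ alarm)]: least fixpoint, start Z0 = Sat((¬req ∧ alarm)) = {Halt, Check}, add states in Sat(req) with some successor in Z. Z1 = {Init, Halt, Check, Reset}; Z2 = {Init, Halt, Check, Reset, Crit}; fixed.
Sat(E[req U (¬req ∧ alarm)]) = {Init, Halt, Check, Reset, Crit}
Sat(AX E[req U (¬req ∧ alarm)]) = {s : every successor in {Init, Halt, Check, Reset, Crit}} = {Init, Recv, Reset, Crit}
Init ∈ Sat(AX E[req U (¬req ∧ alarm)]) = {Init, Recv, Reset, Crit}, so the formula holds at Init.

Yes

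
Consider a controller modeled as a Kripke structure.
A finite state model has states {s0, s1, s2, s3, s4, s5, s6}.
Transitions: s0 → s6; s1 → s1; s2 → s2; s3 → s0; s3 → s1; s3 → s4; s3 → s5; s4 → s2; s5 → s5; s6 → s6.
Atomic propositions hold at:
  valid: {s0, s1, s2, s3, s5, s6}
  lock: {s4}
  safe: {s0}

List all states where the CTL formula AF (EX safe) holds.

{s3}

Sat(EX safe) = {s : some successor in {s0}} = {s3}
AF (EX safe): least fixpoint, start Z0 = {s3}, add states with every successor in Z. Already a fixed point.
Sat(AF (EX safe)) = {s3}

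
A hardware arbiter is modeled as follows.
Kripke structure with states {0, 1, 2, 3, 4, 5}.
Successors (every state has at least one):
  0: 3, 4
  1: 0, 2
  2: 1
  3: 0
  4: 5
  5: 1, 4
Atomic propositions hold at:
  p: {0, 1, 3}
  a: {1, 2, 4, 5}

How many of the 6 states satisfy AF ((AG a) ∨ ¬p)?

3

AG a: greatest fixpoint, start Z0 = {1, 2, 4, 5}, keep only states in Sat with every successor in Z. Z1 = {2, 4, 5}; Z2 = {4}; Z3 = ∅; fixed.
Sat(AG a) = ∅
Sat(¬p) = {2, 4, 5}
Sat((AG a) ∨ ¬p) = {2, 4, 5}
AF ((AG a) ∨ ¬p): least fixpoint, start Z0 = {2, 4, 5}, add states with every successor in Z. Already a fixed point.
Sat(AF ((AG a) ∨ ¬p)) = {2, 4, 5}
|Sat(AF ((AG a) ∨ ¬p))| = |{2, 4, 5}| = 3.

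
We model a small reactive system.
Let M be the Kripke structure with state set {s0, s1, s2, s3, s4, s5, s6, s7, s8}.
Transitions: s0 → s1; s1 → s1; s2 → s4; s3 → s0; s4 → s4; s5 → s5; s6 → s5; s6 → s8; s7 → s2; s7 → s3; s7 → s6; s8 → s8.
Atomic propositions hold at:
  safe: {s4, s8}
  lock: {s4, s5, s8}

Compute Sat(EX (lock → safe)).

{s0, s1, s2, s3, s4, s6, s7, s8}

Sat(lock → safe) = {s0, s1, s2, s3, s4, s6, s7, s8}
Sat(EX (lock → safe)) = {s : some successor in {s0, s1, s2, s3, s4, s6, s7, s8}} = {s0, s1, s2, s3, s4, s6, s7, s8}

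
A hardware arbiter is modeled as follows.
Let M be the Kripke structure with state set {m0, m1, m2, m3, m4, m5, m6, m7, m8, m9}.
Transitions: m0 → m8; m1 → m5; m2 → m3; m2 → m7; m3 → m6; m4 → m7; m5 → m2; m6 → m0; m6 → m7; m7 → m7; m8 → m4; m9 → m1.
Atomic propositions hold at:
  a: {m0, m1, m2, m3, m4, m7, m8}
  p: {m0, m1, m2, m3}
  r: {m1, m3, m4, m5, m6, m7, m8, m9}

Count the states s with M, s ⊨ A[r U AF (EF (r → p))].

Sat(r → p) = {m0, m1, m2, m3}
EF (r → p): least fixpoint, start Z0 = {m0, m1, m2, m3}, add states with some successor in Z. Z1 = {m0, m1, m2, m3, m5, m6, m9}; fixed.
Sat(EF (r → p)) = {m0, m1, m2, m3, m5, m6, m9}
AF (EF (r → p)): least fixpoint, start Z0 = {m0, m1, m2, m3, m5, m6, m9}, add states with every successor in Z. Already a fixed point.
Sat(AF (EF (r → p))) = {m0, m1, m2, m3, m5, m6, m9}
A[r U AF (EF (r → p))]: least fixpoint, start Z0 = Sat(AF (EF (r → p))) = {m0, m1, m2, m3, m5, m6, m9}, add states in Sat(r) with every successor in Z. Already a fixed point.
Sat(A[r U AF (EF (r → p))]) = {m0, m1, m2, m3, m5, m6, m9}
|Sat(A[r U AF (EF (r → p))])| = |{m0, m1, m2, m3, m5, m6, m9}| = 7.

7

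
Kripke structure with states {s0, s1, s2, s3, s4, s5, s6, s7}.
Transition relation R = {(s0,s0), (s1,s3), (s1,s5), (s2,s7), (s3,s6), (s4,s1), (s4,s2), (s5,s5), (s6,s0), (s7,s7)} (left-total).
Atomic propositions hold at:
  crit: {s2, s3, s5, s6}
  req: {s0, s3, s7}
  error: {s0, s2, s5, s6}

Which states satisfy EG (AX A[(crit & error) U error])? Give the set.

Sat(crit & error) = {s2, s5, s6}
A[(crit & error) U error]: least fixpoint, start Z0 = Sat(error) = {s0, s2, s5, s6}, add states in Sat(crit & error) with every successor in Z. Already a fixed point.
Sat(A[(crit & error) U error]) = {s0, s2, s5, s6}
Sat(AX A[(crit & error) U error]) = {s : every successor in {s0, s2, s5, s6}} = {s0, s3, s5, s6}
EG (AX A[(crit & error) U error]): greatest fixpoint, start Z0 = {s0, s3, s5, s6}, keep only states in Sat with some successor in Z. Already a fixed point.
Sat(EG (AX A[(crit & error) U error])) = {s0, s3, s5, s6}

{s0, s3, s5, s6}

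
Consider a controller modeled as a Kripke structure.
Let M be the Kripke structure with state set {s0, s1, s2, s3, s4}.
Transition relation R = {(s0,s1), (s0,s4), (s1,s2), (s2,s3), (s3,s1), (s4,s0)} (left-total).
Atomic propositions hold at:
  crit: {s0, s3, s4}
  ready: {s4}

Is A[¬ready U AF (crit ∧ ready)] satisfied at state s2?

Sat(¬ready) = {s0, s1, s2, s3}
Sat(crit ∧ ready) = {s4}
AF (crit ∧ ready): least fixpoint, start Z0 = {s4}, add states with every successor in Z. Already a fixed point.
Sat(AF (crit ∧ ready)) = {s4}
A[¬ready U AF (crit ∧ ready)]: least fixpoint, start Z0 = Sat(AF (crit ∧ ready)) = {s4}, add states in Sat(¬ready) with every successor in Z. Already a fixed point.
Sat(A[¬ready U AF (crit ∧ ready)]) = {s4}
s2 ∉ Sat(A[¬ready U AF (crit ∧ ready)]) = {s4}, so the formula does not hold at s2.

No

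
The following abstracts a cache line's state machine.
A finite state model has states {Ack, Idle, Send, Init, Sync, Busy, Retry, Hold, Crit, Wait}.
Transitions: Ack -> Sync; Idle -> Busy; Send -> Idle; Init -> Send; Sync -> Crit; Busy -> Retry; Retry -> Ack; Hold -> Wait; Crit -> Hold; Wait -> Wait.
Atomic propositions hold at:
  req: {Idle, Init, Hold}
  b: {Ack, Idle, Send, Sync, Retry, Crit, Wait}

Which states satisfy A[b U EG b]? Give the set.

{Wait}

EG b: greatest fixpoint, start Z0 = {Ack, Idle, Send, Sync, Retry, Crit, Wait}, keep only states in Sat with some successor in Z. Z1 = {Ack, Send, Sync, Retry, Wait}; Z2 = {Ack, Retry, Wait}; Z3 = {Retry, Wait}; Z4 = {Wait}; fixed.
Sat(EG b) = {Wait}
A[b U EG b]: least fixpoint, start Z0 = Sat(EG b) = {Wait}, add states in Sat(b) with every successor in Z. Already a fixed point.
Sat(A[b U EG b]) = {Wait}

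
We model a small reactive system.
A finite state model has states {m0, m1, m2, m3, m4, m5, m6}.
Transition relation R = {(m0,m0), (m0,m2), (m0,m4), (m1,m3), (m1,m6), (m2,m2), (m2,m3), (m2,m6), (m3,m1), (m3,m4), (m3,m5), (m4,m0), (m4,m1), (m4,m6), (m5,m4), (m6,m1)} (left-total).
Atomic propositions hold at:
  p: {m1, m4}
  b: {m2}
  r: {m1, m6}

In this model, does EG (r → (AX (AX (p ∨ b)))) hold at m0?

Sat(p ∨ b) = {m1, m2, m4}
Sat(AX (p ∨ b)) = {s : every successor in {m1, m2, m4}} = {m5, m6}
Sat(AX (AX (p ∨ b))) = {s : every successor in {m5, m6}} = ∅
Sat(r → (AX (AX (p ∨ b)))) = {m0, m2, m3, m4, m5}
EG (r → (AX (AX (p ∨ b)))): greatest fixpoint, start Z0 = {m0, m2, m3, m4, m5}, keep only states in Sat with some successor in Z. Already a fixed point.
Sat(EG (r → (AX (AX (p ∨ b))))) = {m0, m2, m3, m4, m5}
m0 ∈ Sat(EG (r → (AX (AX (p ∨ b))))) = {m0, m2, m3, m4, m5}, so the formula holds at m0.

Yes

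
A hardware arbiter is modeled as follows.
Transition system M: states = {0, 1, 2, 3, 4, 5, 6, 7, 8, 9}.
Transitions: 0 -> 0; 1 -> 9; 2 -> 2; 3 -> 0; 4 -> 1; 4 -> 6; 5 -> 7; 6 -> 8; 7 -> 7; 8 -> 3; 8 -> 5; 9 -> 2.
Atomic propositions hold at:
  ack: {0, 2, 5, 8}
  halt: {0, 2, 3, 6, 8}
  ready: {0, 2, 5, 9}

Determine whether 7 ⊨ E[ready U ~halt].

Sat(~halt) = {1, 4, 5, 7, 9}
E[ready U ~halt]: least fixpoint, start Z0 = Sat(~halt) = {1, 4, 5, 7, 9}, add states in Sat(ready) with some successor in Z. Already a fixed point.
Sat(E[ready U ~halt]) = {1, 4, 5, 7, 9}
7 ∈ Sat(E[ready U ~halt]) = {1, 4, 5, 7, 9}, so the formula holds at 7.

Yes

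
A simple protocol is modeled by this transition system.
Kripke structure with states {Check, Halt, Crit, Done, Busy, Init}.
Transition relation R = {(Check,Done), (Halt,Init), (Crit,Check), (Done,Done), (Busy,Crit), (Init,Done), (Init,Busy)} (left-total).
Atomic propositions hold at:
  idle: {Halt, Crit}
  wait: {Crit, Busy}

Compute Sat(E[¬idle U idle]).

{Halt, Crit, Busy, Init}

Sat(¬idle) = {Check, Done, Busy, Init}
E[¬idle U idle]: least fixpoint, start Z0 = Sat(idle) = {Halt, Crit}, add states in Sat(¬idle) with some successor in Z. Z1 = {Halt, Crit, Busy}; Z2 = {Halt, Crit, Busy, Init}; fixed.
Sat(E[¬idle U idle]) = {Halt, Crit, Busy, Init}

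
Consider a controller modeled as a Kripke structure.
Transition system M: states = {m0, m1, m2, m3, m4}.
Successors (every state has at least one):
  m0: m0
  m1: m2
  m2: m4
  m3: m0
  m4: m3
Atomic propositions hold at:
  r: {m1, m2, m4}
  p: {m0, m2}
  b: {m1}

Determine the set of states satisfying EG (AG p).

AG p: greatest fixpoint, start Z0 = {m0, m2}, keep only states in Sat with every successor in Z. Z1 = {m0}; fixed.
Sat(AG p) = {m0}
EG (AG p): greatest fixpoint, start Z0 = {m0}, keep only states in Sat with some successor in Z. Already a fixed point.
Sat(EG (AG p)) = {m0}

{m0}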